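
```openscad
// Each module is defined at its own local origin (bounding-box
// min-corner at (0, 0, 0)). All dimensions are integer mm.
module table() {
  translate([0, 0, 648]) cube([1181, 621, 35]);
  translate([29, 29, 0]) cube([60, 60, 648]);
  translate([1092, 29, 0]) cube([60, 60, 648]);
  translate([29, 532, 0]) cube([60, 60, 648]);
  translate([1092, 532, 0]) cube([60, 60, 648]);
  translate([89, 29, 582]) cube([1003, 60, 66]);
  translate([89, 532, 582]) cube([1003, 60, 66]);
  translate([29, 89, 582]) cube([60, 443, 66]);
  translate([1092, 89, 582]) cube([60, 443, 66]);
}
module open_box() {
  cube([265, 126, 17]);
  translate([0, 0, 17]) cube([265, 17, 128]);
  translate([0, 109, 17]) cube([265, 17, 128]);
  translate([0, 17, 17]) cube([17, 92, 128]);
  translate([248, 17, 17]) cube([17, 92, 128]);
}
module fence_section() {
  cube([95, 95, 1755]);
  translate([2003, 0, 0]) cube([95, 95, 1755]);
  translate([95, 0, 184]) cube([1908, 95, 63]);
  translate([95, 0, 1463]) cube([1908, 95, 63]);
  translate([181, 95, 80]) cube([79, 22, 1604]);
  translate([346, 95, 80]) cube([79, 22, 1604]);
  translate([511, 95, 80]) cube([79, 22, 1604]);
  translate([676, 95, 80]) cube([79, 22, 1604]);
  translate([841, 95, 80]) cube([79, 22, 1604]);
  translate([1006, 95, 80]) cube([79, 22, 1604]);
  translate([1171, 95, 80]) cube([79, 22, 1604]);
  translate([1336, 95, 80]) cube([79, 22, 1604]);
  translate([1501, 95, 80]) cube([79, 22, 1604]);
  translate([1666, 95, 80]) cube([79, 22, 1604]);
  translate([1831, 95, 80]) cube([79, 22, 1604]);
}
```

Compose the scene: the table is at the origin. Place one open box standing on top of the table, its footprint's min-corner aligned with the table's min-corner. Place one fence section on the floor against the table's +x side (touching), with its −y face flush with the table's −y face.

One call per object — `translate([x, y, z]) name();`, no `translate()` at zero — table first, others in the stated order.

table();
translate([0, 0, 683]) open_box();
translate([1181, 0, 0]) fence_section();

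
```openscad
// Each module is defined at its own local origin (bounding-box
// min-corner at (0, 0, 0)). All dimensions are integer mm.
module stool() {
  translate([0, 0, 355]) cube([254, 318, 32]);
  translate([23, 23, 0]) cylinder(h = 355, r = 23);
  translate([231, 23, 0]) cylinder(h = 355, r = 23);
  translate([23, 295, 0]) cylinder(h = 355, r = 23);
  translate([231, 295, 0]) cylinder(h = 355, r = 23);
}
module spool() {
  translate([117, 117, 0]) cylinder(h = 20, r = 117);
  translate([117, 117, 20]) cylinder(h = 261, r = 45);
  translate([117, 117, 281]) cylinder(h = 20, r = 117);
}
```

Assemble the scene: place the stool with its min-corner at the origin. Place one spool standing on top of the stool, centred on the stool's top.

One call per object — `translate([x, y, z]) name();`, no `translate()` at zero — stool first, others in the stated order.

stool();
translate([10, 42, 387]) spool();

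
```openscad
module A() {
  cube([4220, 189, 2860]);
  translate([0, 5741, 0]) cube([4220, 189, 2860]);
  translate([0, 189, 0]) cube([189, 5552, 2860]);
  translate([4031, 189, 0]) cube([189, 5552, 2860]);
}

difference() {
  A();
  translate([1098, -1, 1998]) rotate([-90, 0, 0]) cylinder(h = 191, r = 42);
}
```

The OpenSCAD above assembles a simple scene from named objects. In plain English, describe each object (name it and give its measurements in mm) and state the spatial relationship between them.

A is the wall frame of a small rectangular building: four walls, each 2860 mm tall and 189 mm thick, enclosing a footprint 4220 mm (x) by 5930 mm (y) outside-to-outside, with no floor or roof. The front and back walls (the −y and +y sides) span the full width; the two side walls fit between them.

The house frame has a circular hole of radius 42 mm through its front wall, centred at (x = 1098, z = 1998).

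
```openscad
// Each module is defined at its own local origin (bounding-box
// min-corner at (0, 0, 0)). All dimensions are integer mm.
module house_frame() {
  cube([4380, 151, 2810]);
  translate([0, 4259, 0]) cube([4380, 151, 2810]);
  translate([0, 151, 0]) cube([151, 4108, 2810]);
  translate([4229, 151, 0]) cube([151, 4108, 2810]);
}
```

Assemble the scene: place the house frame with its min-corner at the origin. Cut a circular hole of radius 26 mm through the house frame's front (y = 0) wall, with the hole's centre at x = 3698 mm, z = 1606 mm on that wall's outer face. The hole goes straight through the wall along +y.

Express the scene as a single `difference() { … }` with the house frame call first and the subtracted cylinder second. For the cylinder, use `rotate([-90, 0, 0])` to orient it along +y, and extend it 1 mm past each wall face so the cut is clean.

difference() {
  house_frame();
  translate([3698, -1, 1606]) rotate([-90, 0, 0]) cylinder(h = 153, r = 26);
}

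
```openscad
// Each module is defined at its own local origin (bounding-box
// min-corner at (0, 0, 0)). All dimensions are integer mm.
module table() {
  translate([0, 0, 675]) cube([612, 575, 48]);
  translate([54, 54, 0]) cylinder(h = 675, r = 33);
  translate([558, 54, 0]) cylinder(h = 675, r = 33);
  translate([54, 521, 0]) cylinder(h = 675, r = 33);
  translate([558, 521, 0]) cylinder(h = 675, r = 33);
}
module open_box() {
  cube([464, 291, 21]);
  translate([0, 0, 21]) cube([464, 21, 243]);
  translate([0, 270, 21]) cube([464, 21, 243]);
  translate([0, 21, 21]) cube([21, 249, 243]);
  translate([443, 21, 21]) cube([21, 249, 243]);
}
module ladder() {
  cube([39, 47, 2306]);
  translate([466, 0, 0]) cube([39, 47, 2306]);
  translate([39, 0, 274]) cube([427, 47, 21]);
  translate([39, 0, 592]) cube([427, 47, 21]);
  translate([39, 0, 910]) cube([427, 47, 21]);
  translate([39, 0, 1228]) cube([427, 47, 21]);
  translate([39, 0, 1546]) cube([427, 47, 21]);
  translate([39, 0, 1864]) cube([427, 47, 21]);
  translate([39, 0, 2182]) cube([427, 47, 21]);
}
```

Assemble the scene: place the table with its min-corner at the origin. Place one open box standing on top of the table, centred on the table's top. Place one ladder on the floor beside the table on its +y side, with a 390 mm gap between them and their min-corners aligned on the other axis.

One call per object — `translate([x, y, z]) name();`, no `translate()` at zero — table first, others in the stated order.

table();
translate([74, 142, 723]) open_box();
translate([0, 965, 0]) ladder();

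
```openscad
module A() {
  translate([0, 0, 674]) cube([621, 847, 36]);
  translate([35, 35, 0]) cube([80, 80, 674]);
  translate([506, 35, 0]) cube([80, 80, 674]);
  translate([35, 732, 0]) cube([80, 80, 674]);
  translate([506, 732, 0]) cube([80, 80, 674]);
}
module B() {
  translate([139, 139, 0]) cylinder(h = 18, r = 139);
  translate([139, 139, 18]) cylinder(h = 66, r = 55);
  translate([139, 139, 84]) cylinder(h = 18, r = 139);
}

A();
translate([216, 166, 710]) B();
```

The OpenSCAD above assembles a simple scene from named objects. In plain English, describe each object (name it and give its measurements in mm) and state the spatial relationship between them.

A is a table: top 621 mm (x) × 847 mm (y), 36 mm thick, upper face at z = 710 mm, on four 80×80 mm square legs, each inset 35 mm from the nearest pair of top edges, running from z = 0 to the bottom of the top.

B is a spool: two coaxial disc flanges of radius 139 mm and thickness 18 mm, joined by a core cylinder of radius 55 mm and height 66 mm. The lower flange rests on z = 0 and the three cylinders share a vertical axis.

The spool is on top of the table.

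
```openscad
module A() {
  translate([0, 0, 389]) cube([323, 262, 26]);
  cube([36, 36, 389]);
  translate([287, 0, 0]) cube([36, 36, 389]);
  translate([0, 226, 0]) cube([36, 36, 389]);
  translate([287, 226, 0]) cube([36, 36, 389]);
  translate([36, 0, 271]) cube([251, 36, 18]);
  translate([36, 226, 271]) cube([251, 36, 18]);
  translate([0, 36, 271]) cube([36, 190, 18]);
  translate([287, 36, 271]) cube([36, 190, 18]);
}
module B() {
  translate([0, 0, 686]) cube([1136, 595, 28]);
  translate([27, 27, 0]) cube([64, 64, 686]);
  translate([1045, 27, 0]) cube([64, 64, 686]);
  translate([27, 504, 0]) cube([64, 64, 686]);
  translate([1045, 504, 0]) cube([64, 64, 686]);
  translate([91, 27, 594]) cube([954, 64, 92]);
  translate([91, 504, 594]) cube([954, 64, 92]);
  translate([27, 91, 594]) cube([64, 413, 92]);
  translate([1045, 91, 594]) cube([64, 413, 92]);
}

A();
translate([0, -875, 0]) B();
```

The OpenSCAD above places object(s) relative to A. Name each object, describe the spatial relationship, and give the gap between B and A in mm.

A is a stool. B is a table. The table is on the floor beside the stool on its −y side. The gap between the table and the stool is 280 mm.

The table's nearest face is 280 mm from the stool's −y face.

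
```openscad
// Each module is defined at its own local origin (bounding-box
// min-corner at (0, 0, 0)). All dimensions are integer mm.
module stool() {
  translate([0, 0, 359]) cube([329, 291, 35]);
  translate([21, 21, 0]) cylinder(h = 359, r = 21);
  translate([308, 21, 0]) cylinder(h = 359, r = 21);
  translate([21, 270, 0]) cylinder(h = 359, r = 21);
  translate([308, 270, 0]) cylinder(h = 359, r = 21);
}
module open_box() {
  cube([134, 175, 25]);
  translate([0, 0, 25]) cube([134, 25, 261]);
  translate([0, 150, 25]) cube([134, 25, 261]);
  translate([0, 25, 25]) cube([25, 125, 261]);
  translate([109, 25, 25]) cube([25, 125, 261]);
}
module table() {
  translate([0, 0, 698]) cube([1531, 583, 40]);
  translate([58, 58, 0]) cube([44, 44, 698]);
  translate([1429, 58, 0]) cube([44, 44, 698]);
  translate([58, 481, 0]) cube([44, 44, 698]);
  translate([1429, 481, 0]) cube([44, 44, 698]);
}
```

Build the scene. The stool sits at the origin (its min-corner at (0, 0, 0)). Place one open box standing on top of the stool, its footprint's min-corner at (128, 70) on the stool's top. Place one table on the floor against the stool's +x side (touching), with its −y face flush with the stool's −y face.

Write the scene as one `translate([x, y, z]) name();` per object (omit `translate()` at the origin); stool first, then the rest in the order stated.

stool();
translate([128, 70, 394]) open_box();
translate([329, 0, 0]) table();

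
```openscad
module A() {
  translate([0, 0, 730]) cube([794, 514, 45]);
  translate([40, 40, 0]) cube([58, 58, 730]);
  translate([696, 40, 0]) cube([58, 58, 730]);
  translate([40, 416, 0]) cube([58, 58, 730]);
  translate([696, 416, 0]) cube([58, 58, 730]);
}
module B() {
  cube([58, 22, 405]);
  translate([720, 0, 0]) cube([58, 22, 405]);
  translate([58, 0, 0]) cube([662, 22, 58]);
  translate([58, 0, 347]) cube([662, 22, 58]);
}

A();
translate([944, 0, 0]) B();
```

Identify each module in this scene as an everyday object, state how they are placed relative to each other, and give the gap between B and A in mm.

A is a table. B is a picture frame. The picture frame is on the floor beside the table on its +x side. The gap between the picture frame and the table is 150 mm.

The picture frame's nearest face is 150 mm from the table's +x face.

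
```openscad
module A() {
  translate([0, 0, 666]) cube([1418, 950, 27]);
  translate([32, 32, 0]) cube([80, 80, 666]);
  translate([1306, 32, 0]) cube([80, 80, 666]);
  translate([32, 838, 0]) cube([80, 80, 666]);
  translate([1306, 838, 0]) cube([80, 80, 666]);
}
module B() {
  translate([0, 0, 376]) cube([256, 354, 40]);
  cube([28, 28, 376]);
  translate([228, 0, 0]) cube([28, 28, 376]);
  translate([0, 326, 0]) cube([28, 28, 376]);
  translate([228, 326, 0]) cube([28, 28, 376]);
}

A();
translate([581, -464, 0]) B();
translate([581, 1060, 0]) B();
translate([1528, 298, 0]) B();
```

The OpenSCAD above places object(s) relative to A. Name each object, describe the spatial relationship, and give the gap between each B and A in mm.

Each stool's nearest face is 110 mm from the table's bounding box.

A is a table. B is a stool. Three stools sit around the table at the −y, +y, +x sides. The gap between each stool and the table is 110 mm.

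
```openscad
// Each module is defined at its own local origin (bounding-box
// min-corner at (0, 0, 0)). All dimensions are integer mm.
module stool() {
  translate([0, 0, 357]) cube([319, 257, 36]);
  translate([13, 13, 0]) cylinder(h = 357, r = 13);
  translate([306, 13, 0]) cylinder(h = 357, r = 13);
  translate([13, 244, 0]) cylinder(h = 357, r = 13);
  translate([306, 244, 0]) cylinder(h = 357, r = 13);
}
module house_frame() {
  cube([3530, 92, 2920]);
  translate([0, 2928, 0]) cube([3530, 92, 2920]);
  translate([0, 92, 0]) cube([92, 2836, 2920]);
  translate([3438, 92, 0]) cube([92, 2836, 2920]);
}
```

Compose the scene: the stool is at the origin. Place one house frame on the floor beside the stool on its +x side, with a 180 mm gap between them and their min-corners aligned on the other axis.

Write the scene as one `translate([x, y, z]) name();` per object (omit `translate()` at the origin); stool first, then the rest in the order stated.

stool();
translate([499, 0, 0]) house_frame();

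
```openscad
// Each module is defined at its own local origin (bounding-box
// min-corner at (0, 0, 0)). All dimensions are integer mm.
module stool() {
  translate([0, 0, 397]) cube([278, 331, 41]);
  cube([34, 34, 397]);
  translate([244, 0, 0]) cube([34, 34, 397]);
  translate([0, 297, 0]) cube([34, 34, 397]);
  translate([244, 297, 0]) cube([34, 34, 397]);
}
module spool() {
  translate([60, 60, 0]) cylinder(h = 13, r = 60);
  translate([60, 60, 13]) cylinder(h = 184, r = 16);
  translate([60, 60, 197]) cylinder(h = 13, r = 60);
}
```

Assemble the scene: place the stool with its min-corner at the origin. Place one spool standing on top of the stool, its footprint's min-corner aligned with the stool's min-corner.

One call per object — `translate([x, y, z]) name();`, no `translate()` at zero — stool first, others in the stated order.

stool();
translate([0, 0, 438]) spool();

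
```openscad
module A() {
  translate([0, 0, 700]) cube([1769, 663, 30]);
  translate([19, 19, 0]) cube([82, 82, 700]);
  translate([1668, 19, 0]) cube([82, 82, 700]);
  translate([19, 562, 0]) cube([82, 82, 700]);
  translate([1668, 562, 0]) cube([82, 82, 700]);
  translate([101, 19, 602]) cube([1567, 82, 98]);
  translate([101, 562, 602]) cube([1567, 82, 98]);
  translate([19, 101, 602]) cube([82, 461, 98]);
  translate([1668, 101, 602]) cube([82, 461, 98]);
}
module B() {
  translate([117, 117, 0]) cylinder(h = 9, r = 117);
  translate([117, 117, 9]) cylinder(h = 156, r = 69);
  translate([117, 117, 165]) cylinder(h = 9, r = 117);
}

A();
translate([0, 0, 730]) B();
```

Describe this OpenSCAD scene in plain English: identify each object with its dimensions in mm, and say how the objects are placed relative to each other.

A is a table: top 1769 mm (x) × 663 mm (y), 30 mm thick, upper face at z = 730 mm, on four 82×82 mm square legs, each inset 19 mm from the nearest pair of top edges, running from z = 0 to the bottom of the top. Four apron rails, 82 mm thick and 98 mm tall, run between adjacent legs with their top edges flush with the underside of the top and their outer faces flush with the legs' outer faces.

B is a spool: two coaxial disc flanges of radius 117 mm and thickness 9 mm, joined by a core cylinder of radius 69 mm and height 156 mm. The lower flange rests on z = 0 and the three cylinders share a vertical axis.

The spool is on top of the table.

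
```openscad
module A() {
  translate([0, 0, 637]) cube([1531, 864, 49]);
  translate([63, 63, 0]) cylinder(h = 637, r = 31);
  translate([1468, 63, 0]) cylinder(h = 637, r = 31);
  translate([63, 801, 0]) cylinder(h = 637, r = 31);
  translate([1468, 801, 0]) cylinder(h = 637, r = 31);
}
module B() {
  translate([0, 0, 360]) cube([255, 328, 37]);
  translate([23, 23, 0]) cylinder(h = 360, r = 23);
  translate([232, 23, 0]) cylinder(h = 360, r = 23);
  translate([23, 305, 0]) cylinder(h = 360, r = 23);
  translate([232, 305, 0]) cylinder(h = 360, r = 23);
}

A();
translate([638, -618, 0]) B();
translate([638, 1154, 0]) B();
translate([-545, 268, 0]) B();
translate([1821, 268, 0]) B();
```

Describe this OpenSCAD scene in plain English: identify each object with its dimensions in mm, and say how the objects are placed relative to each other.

A is a table: top 1531 mm (x) × 864 mm (y), 49 mm thick, upper face at z = 686 mm, on four round legs of 62 mm diameter, each leg's bounding box inset 32 mm from the nearest pair of top edges, running from z = 0 to the bottom of the top.

B is a four-legged stool. The seat is a 255×328×37 mm slab whose top surface is at z = 397 mm; four round legs, each 46 mm in diameter, run from the floor (z = 0) to the underside of the seat, each leg's axis is inset half a diameter from the nearest pair of seat edges (so the leg's bounding box is flush with the corner).

Four stools sit around the table at the −y, +y, −x, +x sides.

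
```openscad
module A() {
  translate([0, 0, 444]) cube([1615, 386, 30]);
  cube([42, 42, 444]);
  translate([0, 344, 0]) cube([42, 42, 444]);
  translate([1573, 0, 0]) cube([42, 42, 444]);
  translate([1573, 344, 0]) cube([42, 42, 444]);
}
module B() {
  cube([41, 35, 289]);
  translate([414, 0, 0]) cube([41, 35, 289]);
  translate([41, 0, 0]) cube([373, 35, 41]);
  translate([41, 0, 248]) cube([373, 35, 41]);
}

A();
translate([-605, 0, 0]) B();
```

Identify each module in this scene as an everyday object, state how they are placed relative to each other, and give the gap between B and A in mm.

A is a bench. B is a picture frame. The picture frame is on the floor beside the bench on its −x side. The gap between the picture frame and the bench is 150 mm.

The picture frame's nearest face is 150 mm from the bench's −x face.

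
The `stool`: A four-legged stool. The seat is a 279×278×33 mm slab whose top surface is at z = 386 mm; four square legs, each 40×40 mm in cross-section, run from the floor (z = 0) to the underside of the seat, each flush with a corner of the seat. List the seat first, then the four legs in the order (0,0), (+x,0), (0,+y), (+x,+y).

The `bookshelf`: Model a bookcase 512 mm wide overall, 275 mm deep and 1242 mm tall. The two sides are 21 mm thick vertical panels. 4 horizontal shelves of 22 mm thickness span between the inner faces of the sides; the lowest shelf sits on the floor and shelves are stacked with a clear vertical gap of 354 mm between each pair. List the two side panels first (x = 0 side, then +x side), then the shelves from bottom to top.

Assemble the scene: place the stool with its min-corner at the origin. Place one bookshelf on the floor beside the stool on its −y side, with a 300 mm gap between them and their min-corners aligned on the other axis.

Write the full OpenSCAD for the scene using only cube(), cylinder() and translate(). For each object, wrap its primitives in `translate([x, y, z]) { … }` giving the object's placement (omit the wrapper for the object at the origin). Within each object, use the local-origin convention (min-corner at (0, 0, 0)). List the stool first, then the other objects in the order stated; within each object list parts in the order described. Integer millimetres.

translate([0, 0, 353]) cube([279, 278, 33]);
cube([40, 40, 353]);
translate([239, 0, 0]) cube([40, 40, 353]);
translate([0, 238, 0]) cube([40, 40, 353]);
translate([239, 238, 0]) cube([40, 40, 353]);
translate([0, -575, 0]) {
  cube([21, 275, 1242]);
  translate([491, 0, 0]) cube([21, 275, 1242]);
  translate([21, 0, 0]) cube([470, 275, 22]);
  translate([21, 0, 376]) cube([470, 275, 22]);
  translate([21, 0, 752]) cube([470, 275, 22]);
  translate([21, 0, 1128]) cube([470, 275, 22]);
}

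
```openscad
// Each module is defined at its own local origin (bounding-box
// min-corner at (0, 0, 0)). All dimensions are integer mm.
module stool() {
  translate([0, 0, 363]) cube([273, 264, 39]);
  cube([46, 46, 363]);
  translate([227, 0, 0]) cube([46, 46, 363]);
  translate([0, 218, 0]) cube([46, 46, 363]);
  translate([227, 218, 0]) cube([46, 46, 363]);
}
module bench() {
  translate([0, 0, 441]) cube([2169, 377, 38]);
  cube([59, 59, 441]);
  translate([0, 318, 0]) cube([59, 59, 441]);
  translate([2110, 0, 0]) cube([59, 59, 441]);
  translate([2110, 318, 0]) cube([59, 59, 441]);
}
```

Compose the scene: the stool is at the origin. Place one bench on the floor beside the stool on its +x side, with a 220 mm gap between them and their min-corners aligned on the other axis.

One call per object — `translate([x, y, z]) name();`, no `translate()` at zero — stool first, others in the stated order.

stool();
translate([493, 0, 0]) bench();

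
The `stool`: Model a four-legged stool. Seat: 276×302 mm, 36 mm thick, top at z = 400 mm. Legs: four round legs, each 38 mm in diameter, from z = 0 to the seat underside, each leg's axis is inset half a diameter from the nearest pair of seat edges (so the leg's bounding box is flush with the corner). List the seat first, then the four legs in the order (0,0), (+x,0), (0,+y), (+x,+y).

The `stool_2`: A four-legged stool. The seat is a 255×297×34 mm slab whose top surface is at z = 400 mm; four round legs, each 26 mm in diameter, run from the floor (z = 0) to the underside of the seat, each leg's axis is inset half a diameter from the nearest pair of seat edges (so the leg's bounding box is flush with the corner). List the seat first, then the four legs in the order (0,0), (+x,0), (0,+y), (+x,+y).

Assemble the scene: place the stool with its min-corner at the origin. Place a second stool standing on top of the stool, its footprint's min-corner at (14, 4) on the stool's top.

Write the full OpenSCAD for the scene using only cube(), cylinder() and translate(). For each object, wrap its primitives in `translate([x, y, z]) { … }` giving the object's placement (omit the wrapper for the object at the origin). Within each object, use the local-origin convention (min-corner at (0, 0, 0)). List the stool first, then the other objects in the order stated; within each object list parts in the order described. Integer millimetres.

translate([0, 0, 364]) cube([276, 302, 36]);
translate([19, 19, 0]) cylinder(h = 364, r = 19);
translate([257, 19, 0]) cylinder(h = 364, r = 19);
translate([19, 283, 0]) cylinder(h = 364, r = 19);
translate([257, 283, 0]) cylinder(h = 364, r = 19);
translate([14, 4, 400]) {
  translate([0, 0, 366]) cube([255, 297, 34]);
  translate([13, 13, 0]) cylinder(h = 366, r = 13);
  translate([242, 13, 0]) cylinder(h = 366, r = 13);
  translate([13, 284, 0]) cylinder(h = 366, r = 13);
  translate([242, 284, 0]) cylinder(h = 366, r = 13);
}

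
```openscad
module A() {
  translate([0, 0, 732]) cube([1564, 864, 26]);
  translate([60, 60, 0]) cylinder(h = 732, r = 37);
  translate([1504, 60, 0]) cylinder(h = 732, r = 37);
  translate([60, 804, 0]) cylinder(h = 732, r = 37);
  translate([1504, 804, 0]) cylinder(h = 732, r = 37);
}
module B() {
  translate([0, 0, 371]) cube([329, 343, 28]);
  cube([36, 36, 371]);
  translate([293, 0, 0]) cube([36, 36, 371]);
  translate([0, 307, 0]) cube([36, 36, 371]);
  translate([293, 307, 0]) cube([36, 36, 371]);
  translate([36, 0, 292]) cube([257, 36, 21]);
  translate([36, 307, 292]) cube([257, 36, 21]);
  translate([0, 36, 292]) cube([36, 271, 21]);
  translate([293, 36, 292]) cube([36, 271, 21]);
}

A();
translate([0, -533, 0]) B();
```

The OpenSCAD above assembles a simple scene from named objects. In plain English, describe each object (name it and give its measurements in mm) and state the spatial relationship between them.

A is a table with a 1564×864 mm rectangular top, 26 mm thick, top surface at z = 758 mm, supported by four round legs of 74 mm diameter, each leg's bounding box inset 23 mm from the nearest pair of top edges, running from the floor.

B is a four-legged stool. The seat is a 329×343×28 mm slab whose top surface is at z = 399 mm; four square legs, each 36×36 mm in cross-section, run from the floor (z = 0) to the underside of the seat, each flush with a corner of the seat. Four stretchers, 36 mm wide and 21 mm tall, connect adjacent legs with their undersides at z = 292 mm, each running between the inner faces of the legs it joins and aligned with the legs' outer faces on the other axis.

The stool is on the floor beside the table on its −y side.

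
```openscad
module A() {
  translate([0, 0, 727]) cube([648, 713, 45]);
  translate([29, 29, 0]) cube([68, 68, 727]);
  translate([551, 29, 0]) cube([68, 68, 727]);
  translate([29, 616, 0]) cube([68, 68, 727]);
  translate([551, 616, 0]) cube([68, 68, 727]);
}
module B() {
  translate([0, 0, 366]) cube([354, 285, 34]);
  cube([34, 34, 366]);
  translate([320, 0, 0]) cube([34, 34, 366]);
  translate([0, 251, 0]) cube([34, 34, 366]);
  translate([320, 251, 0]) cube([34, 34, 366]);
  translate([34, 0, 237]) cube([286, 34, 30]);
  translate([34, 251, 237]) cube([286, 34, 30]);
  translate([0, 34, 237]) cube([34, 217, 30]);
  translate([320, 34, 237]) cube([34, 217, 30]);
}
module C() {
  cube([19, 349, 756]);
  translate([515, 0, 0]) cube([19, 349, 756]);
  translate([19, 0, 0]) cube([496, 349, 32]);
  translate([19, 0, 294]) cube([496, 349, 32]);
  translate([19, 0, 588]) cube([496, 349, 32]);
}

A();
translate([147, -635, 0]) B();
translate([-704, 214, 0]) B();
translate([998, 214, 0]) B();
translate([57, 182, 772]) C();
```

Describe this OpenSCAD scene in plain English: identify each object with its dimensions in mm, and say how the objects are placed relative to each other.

A is a table with a 648×713 mm rectangular top, 45 mm thick, top surface at z = 772 mm, supported by four 68×68 mm square legs, each inset 29 mm from the nearest pair of top edges, running from the floor.

B is a four-legged stool. The seat is a 354×285×34 mm slab whose top surface is at z = 400 mm; four square legs, each 34×34 mm in cross-section, run from the floor (z = 0) to the underside of the seat, each flush with a corner of the seat. Four stretchers, 34 mm wide and 30 mm tall, connect adjacent legs with their undersides at z = 237 mm, each running between the inner faces of the legs it joins and aligned with the legs' outer faces on the other axis.

C is a bookshelf 534 mm wide overall, 349 mm deep and 756 mm tall. The two sides are 19 mm thick vertical panels. 3 horizontal shelves of 32 mm thickness span between the inner faces of the sides; the lowest shelf sits on the floor and shelves are stacked with a clear vertical gap of 262 mm between each pair.

Three stools sit around the table at the −y, −x, +x sides. The bookshelf is on top of the table, centred.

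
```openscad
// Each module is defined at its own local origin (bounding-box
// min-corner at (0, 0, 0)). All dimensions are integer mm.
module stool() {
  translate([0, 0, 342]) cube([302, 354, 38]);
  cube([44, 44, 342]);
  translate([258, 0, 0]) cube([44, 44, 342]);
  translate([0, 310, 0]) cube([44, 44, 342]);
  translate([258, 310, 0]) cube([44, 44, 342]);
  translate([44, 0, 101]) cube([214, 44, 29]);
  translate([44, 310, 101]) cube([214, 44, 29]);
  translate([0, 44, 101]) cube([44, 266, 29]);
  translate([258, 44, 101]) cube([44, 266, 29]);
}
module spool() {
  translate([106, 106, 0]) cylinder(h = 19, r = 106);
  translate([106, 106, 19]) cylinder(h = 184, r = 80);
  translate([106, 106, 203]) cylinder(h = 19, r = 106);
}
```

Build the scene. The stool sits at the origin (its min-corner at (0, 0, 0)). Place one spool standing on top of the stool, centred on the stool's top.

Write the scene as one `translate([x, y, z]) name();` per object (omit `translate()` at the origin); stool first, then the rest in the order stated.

stool();
translate([45, 71, 380]) spool();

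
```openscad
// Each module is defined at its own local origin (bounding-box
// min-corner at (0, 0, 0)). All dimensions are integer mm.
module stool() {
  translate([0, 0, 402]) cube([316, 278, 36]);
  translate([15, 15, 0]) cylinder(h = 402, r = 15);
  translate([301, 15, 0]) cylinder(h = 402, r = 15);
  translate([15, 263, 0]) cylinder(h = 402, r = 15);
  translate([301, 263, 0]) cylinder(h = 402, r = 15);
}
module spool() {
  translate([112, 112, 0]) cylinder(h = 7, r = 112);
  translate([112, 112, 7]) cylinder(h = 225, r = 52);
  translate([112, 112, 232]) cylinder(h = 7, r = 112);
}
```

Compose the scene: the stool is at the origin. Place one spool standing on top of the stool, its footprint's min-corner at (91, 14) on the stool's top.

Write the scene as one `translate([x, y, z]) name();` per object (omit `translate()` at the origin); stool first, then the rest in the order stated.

stool();
translate([91, 14, 438]) spool();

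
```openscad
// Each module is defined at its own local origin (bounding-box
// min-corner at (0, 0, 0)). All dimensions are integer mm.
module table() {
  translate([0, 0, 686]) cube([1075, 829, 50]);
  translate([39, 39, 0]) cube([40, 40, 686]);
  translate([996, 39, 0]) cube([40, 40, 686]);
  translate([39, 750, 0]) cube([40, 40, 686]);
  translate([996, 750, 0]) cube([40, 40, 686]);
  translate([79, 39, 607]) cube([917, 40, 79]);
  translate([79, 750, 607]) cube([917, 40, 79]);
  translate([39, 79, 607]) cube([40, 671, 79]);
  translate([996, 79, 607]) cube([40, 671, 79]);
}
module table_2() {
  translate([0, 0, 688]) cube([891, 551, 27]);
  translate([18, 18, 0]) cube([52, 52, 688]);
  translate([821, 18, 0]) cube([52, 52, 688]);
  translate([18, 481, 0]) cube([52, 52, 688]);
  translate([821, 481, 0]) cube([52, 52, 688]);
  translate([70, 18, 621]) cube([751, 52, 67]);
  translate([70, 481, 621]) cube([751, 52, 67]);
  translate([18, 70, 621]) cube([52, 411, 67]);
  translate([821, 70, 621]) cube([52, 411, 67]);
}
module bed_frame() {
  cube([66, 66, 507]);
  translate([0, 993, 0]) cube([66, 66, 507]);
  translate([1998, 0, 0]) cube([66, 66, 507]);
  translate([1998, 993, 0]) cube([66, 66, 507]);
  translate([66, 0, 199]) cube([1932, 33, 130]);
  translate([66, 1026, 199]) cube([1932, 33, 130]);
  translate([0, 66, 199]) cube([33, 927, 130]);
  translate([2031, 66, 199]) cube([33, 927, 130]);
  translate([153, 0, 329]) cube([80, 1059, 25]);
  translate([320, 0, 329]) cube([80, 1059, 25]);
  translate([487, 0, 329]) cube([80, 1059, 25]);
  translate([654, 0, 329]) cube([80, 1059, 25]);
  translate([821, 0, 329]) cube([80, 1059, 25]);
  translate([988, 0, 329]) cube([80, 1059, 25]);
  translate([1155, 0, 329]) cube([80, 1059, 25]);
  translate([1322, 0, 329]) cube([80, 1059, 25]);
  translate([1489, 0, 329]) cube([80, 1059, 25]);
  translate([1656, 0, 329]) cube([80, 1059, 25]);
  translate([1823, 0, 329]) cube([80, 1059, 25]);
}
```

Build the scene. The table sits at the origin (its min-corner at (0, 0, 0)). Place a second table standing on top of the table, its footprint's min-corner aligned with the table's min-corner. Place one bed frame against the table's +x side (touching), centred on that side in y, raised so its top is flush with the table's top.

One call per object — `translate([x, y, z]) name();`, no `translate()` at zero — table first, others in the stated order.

table();
translate([0, 0, 736]) table_2();
translate([1075, -115, 229]) bed_frame();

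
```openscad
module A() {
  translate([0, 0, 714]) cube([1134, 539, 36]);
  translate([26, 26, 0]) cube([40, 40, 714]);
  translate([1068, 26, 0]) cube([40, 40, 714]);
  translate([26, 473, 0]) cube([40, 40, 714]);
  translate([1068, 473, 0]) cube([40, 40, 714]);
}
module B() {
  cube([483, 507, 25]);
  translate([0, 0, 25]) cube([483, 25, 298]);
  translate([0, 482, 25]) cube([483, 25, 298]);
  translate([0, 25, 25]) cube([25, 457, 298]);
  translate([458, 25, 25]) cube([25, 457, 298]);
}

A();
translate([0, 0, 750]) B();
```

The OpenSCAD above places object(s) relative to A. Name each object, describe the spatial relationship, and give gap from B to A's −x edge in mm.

A is a table. B is an open box. The open box is on top of the table. The gap from the open box to the table's −x edge is 0 mm.

The open box's min-x is at 0; the table's min-x is 0; gap = 0 mm.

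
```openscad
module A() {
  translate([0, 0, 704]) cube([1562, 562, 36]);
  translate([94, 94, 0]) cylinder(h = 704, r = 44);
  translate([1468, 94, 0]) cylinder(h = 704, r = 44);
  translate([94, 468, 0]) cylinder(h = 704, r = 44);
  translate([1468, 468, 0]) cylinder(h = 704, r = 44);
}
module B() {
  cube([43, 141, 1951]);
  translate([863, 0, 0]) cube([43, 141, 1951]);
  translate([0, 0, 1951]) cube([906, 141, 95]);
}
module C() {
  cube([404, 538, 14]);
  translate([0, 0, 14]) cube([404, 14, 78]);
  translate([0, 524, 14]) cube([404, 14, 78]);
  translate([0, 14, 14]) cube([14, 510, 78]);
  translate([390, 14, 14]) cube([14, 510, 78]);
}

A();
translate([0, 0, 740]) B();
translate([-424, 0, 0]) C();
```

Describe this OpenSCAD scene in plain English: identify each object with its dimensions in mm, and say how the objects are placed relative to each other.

A is a rectangular dining table. The top is 1562×562×36 mm with its upper surface at z = 740 mm. It stands on four round legs of 88 mm diameter, each leg's bounding box inset 50 mm from the nearest pair of top edges, running from the floor to the underside of the top.

B is a door frame. The clear opening is 820 mm wide and 1951 mm high. Two 43 mm wide jambs, 141 mm deep, stand either side of the opening from the floor to the top of the opening. A 95 mm thick head sits across the top of both jambs, spanning the full outside width of the frame.

C is an open-topped rectangular box: outside dimensions 404×538×92 mm, with a uniform wall and base thickness of 14 mm. The base is a full 404×538 slab on the floor; four walls sit on top of the base. The front and back walls (the −y and +y sides) span the full width; the two side walls fit between them.

The door frame is on top of the table. The open box is on the floor beside the table on its −x side.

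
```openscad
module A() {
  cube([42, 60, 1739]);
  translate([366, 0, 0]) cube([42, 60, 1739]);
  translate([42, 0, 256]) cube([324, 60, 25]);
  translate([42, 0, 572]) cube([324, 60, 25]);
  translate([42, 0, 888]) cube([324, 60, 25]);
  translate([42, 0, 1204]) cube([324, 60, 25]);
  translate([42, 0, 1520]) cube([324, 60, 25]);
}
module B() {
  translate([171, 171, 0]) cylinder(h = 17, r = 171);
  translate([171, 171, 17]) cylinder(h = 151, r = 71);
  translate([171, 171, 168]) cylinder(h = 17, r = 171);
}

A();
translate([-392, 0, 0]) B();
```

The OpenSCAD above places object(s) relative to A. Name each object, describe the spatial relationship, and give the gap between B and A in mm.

A is a ladder. B is a spool. The spool is on the floor beside the ladder on its −x side. The gap between the spool and the ladder is 50 mm.

The spool's nearest face is 50 mm from the ladder's −x face.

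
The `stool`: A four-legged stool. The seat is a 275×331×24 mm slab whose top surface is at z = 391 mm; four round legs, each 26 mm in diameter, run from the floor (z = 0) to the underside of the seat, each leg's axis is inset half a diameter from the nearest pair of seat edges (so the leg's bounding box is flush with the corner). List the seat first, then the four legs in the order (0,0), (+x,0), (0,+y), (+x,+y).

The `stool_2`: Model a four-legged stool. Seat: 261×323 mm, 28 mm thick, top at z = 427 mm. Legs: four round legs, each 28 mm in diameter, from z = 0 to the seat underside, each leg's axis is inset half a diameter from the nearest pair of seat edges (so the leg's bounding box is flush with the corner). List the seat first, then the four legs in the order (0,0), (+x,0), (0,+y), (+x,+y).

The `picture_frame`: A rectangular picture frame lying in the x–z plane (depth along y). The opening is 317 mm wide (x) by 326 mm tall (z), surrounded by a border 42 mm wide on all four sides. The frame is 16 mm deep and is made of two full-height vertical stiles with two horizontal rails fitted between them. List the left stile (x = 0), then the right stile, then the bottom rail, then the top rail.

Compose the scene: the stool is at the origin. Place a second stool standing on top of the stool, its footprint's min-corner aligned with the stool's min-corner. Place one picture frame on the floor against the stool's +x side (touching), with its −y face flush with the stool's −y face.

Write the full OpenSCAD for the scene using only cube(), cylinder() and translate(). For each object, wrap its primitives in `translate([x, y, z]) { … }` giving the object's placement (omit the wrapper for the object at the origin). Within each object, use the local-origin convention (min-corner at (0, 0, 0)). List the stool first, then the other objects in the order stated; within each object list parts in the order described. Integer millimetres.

translate([0, 0, 367]) cube([275, 331, 24]);
translate([13, 13, 0]) cylinder(h = 367, r = 13);
translate([262, 13, 0]) cylinder(h = 367, r = 13);
translate([13, 318, 0]) cylinder(h = 367, r = 13);
translate([262, 318, 0]) cylinder(h = 367, r = 13);
translate([0, 0, 391]) {
  translate([0, 0, 399]) cube([261, 323, 28]);
  translate([14, 14, 0]) cylinder(h = 399, r = 14);
  translate([247, 14, 0]) cylinder(h = 399, r = 14);
  translate([14, 309, 0]) cylinder(h = 399, r = 14);
  translate([247, 309, 0]) cylinder(h = 399, r = 14);
}
translate([275, 0, 0]) {
  cube([42, 16, 410]);
  translate([359, 0, 0]) cube([42, 16, 410]);
  translate([42, 0, 0]) cube([317, 16, 42]);
  translate([42, 0, 368]) cube([317, 16, 42]);
}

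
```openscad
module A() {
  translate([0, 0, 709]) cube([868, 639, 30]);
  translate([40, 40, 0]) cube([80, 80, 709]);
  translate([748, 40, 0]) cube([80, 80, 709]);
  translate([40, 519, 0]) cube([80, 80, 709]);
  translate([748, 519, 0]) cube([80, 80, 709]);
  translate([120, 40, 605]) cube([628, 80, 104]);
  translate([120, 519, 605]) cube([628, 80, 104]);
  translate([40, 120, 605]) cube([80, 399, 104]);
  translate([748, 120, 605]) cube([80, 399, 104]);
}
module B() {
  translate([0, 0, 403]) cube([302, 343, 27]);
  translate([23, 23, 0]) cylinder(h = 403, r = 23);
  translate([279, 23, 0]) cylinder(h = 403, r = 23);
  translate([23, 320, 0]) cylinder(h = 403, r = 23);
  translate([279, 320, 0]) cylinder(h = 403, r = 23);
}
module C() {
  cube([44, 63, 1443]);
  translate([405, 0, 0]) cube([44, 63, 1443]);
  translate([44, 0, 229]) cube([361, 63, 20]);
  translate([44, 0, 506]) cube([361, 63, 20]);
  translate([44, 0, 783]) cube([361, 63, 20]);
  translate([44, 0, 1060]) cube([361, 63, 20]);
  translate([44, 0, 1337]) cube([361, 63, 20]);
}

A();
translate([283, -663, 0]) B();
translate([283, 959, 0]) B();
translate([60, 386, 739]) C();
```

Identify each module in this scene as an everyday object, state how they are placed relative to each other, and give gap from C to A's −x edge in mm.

A is a table. B is a stool. C is a ladder. Two stools sit around the table at the −y, +y sides. The ladder is on top of the table. The gap from the ladder to the table's −x edge is 60 mm.

The ladder's min-x is at 60; the table's min-x is 0; gap = 60 mm.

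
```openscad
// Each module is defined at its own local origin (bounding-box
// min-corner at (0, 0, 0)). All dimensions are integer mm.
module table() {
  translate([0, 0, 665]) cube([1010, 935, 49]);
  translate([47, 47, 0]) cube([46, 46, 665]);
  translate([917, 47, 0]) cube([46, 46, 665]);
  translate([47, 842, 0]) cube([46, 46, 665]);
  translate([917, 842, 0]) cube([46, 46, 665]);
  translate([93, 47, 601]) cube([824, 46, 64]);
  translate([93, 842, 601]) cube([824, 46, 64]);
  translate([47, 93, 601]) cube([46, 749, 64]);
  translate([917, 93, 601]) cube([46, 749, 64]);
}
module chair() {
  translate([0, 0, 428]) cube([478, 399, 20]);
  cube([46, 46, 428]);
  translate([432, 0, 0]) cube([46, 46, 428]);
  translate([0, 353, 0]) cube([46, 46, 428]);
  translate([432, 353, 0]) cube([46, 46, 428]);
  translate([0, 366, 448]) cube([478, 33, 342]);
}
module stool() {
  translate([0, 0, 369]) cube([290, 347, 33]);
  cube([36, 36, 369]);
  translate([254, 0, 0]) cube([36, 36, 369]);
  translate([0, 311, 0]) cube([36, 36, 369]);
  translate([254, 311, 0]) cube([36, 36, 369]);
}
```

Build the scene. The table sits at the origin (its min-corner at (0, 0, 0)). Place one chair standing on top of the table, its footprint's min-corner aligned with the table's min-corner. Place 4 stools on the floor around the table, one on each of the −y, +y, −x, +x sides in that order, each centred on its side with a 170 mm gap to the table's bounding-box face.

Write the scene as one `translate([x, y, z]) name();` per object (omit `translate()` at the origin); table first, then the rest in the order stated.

table();
translate([0, 0, 714]) chair();
translate([360, -517, 0]) stool();
translate([360, 1105, 0]) stool();
translate([-460, 294, 0]) stool();
translate([1180, 294, 0]) stool();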